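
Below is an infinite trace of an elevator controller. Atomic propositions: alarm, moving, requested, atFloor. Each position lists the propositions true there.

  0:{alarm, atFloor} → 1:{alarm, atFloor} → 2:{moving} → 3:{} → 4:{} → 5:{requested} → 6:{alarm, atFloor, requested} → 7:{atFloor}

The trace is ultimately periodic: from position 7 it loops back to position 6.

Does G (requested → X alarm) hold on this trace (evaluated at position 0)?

No

requested → X alarm must hold at every position from 0 onward. It fails at position 6, so G (requested → X alarm) is false.
Positions where requested holds: 5, 6.
Check X alarm at each: 5→ok, 6→fails.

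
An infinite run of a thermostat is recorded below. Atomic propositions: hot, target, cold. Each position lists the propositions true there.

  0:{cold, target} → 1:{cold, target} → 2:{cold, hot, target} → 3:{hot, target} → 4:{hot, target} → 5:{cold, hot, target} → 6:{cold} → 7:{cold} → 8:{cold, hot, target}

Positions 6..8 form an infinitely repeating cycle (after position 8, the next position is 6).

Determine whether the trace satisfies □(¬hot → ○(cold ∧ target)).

Does not hold

¬hot → ○(cold ∧ target) must hold at every position from 0 onward. It fails at position 6, so □(¬hot → ○(cold ∧ target)) is false.
Positions where ¬hot holds: 0, 1, 6, 7.
Check ○(cold ∧ target) at each: 0→ok, 1→ok, 6→fails, 7→ok.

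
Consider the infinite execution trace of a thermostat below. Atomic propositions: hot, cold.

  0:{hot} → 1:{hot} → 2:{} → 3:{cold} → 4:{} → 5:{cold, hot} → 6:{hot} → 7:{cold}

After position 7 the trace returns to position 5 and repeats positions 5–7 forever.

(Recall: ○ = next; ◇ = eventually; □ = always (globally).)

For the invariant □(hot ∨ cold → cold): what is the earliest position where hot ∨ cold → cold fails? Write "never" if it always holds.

At position 0 the labels are {hot}, so hot ∨ cold → cold is false there. This is the first violation.

0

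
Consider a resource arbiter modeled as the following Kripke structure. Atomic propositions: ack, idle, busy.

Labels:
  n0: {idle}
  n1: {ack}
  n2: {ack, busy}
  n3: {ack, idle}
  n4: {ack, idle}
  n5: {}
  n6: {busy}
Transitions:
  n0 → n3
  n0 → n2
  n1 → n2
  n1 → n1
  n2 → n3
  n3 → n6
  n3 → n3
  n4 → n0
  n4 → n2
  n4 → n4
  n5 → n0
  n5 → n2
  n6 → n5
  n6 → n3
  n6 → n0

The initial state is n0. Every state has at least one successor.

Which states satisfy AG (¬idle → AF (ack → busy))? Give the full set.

{n0, n2, n3, n4, n5, n6}

States satisfying ¬idle → AF (ack → busy): {n0, n2, n3, n4, n5, n6}.
States satisfying AG (¬idle → AF (ack → busy)): {n0, n2, n3, n4, n5, n6}.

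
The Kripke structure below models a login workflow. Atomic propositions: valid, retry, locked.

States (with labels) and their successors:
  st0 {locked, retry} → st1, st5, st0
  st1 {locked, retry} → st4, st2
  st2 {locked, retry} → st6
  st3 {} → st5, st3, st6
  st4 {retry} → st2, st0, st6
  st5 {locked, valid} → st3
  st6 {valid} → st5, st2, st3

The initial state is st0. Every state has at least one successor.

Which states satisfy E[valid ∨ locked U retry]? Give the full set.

States satisfying valid ∨ locked: {st0, st1, st2, st5, st6}.
States satisfying retry: {st0, st1, st2, st4}.
States satisfying E[valid ∨ locked U retry]: {st0, st1, st2, st4, st6}.

{st0, st1, st2, st4, st6}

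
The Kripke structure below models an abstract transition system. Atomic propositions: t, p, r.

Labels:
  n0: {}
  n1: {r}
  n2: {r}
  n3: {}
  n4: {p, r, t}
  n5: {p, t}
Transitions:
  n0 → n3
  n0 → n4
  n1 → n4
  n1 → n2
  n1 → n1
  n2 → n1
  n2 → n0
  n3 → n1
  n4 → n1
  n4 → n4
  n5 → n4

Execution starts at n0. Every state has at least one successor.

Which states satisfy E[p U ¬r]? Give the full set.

{n0, n3, n5}

States satisfying p: {n4, n5}.
States satisfying ¬r: {n0, n3, n5}.
States satisfying E[p U ¬r]: {n0, n3, n5}.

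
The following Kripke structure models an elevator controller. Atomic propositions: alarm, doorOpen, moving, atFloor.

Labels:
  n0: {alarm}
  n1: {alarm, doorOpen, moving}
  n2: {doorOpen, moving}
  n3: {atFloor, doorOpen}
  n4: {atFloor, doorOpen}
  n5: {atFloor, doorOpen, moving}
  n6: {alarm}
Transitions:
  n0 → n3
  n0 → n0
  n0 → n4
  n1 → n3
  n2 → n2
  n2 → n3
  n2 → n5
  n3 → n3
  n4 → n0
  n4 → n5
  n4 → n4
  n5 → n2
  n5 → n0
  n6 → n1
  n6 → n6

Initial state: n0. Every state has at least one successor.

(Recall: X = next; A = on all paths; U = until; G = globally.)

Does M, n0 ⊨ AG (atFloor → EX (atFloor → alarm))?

States satisfying atFloor → EX (atFloor → alarm): {n0, n1, n2, n4, n5, n6}.
States satisfying AG (atFloor → EX (atFloor → alarm)): ∅.
n3 is reachable from n0 and violates atFloor → EX (atFloor → alarm), so AG fails at n0.
n0 ∉ Sat(AG (atFloor → EX (atFloor → alarm))).

No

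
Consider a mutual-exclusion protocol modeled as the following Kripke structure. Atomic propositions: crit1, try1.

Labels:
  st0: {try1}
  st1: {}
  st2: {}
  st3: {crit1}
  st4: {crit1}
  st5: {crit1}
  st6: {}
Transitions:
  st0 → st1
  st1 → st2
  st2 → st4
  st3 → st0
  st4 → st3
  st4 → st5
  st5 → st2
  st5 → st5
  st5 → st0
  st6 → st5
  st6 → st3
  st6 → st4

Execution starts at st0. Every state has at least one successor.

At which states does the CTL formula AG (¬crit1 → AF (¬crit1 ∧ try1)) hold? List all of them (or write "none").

States satisfying ¬crit1 → AF (¬crit1 ∧ try1): {st0, st3, st4, st5}.
States satisfying AG (¬crit1 → AF (¬crit1 ∧ try1)): ∅.

none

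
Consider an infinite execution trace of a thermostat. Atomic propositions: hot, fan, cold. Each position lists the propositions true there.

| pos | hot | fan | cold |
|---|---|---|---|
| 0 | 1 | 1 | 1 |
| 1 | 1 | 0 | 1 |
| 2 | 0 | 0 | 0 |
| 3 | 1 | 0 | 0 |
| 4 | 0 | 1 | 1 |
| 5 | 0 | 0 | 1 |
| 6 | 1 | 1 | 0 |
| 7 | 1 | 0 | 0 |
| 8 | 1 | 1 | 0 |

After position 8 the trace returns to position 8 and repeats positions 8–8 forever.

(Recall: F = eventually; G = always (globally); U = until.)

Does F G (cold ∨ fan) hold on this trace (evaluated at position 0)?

G (cold ∨ fan) holds at position 8, which is reachable from 0, so F G (cold ∨ fan) holds.

Holds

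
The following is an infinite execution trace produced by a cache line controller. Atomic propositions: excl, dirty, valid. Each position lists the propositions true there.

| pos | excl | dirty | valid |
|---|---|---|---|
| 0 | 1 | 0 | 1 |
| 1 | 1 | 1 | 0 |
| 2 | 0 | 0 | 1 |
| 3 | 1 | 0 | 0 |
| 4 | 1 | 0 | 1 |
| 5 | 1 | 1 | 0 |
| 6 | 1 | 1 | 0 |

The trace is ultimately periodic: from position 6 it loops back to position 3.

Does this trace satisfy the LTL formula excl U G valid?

Walking from position 0: at position 2, G valid has not yet held and excl fails, so excl U G valid is false.

Does not hold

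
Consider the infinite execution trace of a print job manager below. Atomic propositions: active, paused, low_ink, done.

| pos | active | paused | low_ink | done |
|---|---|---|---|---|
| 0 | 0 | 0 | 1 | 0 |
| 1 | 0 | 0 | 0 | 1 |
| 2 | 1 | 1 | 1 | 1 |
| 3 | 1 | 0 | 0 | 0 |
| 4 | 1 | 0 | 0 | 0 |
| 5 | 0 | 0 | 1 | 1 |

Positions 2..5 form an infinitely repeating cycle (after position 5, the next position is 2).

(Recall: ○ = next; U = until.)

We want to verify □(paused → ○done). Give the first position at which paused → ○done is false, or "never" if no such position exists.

Check paused → ○done at each position in order: 0 ✓, 1 ✓.
At position 2 the labels are {active, done, low_ink, paused} and the next position 3 has {active}, so paused → ○done is false there. This is the first violation.

2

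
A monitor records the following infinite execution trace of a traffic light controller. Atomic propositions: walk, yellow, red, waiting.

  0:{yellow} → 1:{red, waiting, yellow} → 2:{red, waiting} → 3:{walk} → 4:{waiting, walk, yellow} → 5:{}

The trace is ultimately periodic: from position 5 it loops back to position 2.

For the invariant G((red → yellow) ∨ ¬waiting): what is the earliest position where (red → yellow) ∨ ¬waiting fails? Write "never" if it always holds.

Check (red → yellow) ∨ ¬waiting at each position in order: 0 ✓, 1 ✓.
At position 2 the labels are {red, waiting}, so (red → yellow) ∨ ¬waiting is false there. This is the first violation.

2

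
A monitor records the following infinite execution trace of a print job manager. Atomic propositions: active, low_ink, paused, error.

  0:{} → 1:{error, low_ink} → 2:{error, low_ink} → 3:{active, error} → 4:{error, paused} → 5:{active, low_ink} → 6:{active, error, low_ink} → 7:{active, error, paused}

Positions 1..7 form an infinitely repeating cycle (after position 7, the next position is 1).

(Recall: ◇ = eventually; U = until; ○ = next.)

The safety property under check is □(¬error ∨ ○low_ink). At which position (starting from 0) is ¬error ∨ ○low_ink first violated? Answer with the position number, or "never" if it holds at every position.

Check ¬error ∨ ○low_ink at each position in order: 0 ✓, 1 ✓.
At position 2 the labels are {error, low_ink} and the next position 3 has {active, error}, so ¬error ∨ ○low_ink is false there. This is the first violation.

2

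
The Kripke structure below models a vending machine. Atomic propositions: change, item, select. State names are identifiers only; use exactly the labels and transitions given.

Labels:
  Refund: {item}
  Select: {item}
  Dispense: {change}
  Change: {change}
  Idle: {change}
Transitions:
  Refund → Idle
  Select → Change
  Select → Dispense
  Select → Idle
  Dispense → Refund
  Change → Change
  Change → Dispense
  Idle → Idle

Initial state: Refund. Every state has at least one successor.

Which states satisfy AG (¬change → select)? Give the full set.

{Idle}

States satisfying ¬change → select: {Dispense, Change, Idle}.
States satisfying AG (¬change → select): {Idle}.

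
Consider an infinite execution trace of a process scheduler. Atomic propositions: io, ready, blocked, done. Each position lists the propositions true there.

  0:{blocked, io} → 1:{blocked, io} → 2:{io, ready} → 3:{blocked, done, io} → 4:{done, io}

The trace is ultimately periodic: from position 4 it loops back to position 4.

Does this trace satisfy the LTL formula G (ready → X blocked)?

ready → X blocked holds at every position 0..4, and those are all positions ever visited, so G (ready → X blocked) holds.
Positions where ready holds: 2.
Check X blocked at each: 2→ok.

Satisfied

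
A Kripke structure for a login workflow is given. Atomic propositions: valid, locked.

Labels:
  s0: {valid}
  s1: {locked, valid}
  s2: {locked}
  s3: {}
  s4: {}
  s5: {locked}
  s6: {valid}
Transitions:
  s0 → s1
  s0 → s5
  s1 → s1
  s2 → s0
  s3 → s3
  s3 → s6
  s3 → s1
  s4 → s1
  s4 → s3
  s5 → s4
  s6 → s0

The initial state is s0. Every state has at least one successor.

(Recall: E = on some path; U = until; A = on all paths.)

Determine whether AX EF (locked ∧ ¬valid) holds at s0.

Violated

States satisfying EF (locked ∧ ¬valid): {s0, s2, s3, s4, s5, s6}.
States satisfying AX EF (locked ∧ ¬valid): {s2, s5, s6}.
s0 ∉ Sat(AX EF (locked ∧ ¬valid)).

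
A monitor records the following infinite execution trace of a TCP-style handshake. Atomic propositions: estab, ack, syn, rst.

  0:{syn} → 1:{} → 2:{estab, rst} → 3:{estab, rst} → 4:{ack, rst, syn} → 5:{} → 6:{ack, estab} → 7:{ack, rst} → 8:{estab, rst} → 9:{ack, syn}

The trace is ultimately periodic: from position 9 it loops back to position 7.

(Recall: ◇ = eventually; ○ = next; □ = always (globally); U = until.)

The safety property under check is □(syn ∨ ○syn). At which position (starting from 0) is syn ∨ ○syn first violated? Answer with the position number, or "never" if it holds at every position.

1

Check syn ∨ ○syn at each position in order: 0 ✓.
At position 1 the labels are {} and the next position 2 has {estab, rst}, so syn ∨ ○syn is false there. This is the first violation.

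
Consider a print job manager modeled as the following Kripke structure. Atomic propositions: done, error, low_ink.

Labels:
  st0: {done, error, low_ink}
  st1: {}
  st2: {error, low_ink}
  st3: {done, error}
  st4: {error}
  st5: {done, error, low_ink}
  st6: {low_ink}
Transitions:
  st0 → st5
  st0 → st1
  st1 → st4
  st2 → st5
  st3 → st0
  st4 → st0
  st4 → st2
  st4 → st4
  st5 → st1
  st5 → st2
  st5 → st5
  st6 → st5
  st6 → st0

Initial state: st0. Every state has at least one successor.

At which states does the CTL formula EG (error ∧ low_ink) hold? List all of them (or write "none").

{st0, st2, st5}

States satisfying error ∧ low_ink: {st0, st2, st5}.
States satisfying EG (error ∧ low_ink): {st0, st2, st5}.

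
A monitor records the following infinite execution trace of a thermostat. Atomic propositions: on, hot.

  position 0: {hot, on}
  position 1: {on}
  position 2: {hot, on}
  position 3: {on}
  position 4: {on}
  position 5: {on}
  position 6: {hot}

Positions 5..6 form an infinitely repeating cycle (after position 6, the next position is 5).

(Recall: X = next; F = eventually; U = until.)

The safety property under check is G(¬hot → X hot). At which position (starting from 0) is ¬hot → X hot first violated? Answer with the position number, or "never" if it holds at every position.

Check ¬hot → X hot at each position in order: 0 ✓, 1 ✓, 2 ✓.
At position 3 the labels are {on} and the next position 4 has {on}, so ¬hot → X hot is false there. This is the first violation.

3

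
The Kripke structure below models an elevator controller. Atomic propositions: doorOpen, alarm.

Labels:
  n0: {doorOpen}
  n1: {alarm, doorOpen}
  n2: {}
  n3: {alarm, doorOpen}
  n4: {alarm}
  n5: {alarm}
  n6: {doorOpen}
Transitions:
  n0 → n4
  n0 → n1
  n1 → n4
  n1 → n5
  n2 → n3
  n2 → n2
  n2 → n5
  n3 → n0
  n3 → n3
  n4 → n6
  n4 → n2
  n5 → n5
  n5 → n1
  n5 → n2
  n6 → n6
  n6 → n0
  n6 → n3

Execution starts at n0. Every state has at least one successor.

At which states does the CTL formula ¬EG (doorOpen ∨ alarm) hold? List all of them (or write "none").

{n2}

States satisfying doorOpen ∨ alarm: {n0, n1, n3, n4, n5, n6}.
States satisfying EG (doorOpen ∨ alarm): {n0, n1, n3, n4, n5, n6}.
States satisfying ¬EG (doorOpen ∨ alarm): {n2}.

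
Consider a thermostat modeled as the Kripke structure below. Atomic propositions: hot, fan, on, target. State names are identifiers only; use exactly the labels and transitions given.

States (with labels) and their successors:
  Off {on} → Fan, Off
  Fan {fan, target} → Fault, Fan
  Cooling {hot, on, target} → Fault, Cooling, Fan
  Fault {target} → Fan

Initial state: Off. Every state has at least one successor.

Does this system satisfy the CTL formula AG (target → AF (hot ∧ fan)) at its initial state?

Violated

States satisfying target → AF (hot ∧ fan): {Off}.
States satisfying AG (target → AF (hot ∧ fan)): ∅.
Fan is reachable from Off and violates target → AF (hot ∧ fan), so AG fails at Off.
Off ∉ Sat(AG (target → AF (hot ∧ fan))).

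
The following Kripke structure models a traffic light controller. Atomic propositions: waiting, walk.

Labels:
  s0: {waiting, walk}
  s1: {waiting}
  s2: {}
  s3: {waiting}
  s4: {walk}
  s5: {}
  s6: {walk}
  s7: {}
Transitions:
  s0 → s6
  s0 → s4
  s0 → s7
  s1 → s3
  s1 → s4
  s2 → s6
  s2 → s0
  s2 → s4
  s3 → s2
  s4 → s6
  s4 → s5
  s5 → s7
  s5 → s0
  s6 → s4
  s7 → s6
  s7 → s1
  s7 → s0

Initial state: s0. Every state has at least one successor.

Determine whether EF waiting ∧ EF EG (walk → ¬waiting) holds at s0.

States satisfying waiting: {s0, s1, s3}.
States satisfying EF waiting: {s0, s1, s2, s3, s4, s5, s6, s7}.
States satisfying EG (walk → ¬waiting): {s1, s2, s3, s4, s5, s6, s7}.
States satisfying EF EG (walk → ¬waiting): {s0, s1, s2, s3, s4, s5, s6, s7}.
States satisfying EF waiting ∧ EF EG (walk → ¬waiting): {s0, s1, s2, s3, s4, s5, s6, s7}.
s0 ∈ Sat(EF waiting ∧ EF EG (walk → ¬waiting)).

Satisfied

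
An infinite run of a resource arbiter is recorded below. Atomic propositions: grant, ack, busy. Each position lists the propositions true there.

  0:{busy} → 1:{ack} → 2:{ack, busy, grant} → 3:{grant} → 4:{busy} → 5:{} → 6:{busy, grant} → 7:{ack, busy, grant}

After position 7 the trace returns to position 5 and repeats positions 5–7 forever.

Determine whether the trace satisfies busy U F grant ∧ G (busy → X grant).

Walking from position 0: F grant first holds at position 0, and busy holds at every earlier position along the way, so busy U F grant holds.
busy → X grant must hold at every position from 0 onward. It fails at position 0, so G (busy → X grant) is false.
Positions where busy holds: 0, 2, 4, 6, 7.
Check X grant at each: 0→fails, 2→ok, 4→fails, 6→ok, 7→fails.
At position 0: busy U F grant is true; G (busy → X grant) is false; so busy U F grant ∧ G (busy → X grant) is false.

Violated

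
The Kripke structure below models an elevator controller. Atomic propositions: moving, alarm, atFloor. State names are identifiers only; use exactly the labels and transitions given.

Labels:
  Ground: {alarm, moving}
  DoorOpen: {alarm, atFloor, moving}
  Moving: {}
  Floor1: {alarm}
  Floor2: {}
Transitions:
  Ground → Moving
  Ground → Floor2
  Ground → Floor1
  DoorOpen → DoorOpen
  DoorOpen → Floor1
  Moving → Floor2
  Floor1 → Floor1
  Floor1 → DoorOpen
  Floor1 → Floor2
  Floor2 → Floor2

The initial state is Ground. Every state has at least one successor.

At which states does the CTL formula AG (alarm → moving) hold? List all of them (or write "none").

{Moving, Floor2}

States satisfying alarm → moving: {Ground, DoorOpen, Moving, Floor2}.
States satisfying AG (alarm → moving): {Moving, Floor2}.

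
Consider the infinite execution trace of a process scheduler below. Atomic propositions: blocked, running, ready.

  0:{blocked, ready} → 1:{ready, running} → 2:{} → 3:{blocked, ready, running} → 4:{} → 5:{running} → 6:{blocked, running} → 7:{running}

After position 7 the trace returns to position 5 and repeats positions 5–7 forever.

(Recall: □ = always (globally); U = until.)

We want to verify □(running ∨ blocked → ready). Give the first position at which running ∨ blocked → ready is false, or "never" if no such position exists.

5

Check running ∨ blocked → ready at each position in order: 0 ✓, 1 ✓, 2 ✓, 3 ✓, 4 ✓.
At position 5 the labels are {running}, so running ∨ blocked → ready is false there. This is the first violation.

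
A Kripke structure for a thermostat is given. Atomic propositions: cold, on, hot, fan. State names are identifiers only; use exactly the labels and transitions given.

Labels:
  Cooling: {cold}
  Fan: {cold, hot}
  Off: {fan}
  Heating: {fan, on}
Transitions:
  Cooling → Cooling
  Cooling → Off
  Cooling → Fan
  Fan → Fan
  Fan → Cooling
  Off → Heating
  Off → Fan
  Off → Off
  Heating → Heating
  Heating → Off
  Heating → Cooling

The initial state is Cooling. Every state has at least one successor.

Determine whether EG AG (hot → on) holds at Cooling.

No

States satisfying AG (hot → on): ∅.
States satisfying EG AG (hot → on): ∅.
No suitable path/successor from Cooling witnesses the formula.
Cooling ∉ Sat(EG AG (hot → on)).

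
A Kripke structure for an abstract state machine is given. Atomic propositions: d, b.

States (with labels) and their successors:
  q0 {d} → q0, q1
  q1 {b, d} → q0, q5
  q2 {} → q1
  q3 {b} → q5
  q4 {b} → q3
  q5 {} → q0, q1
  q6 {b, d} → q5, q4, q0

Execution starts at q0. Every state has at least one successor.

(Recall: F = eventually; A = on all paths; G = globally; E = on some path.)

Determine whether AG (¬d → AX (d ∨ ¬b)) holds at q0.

States satisfying ¬d → AX (d ∨ ¬b): {q0, q1, q2, q3, q5, q6}.
States satisfying AG (¬d → AX (d ∨ ¬b)): {q0, q1, q2, q3, q5}.
Every state reachable from q0 satisfies ¬d → AX (d ∨ ¬b).
q0 ∈ Sat(AG (¬d → AX (d ∨ ¬b))).

Holds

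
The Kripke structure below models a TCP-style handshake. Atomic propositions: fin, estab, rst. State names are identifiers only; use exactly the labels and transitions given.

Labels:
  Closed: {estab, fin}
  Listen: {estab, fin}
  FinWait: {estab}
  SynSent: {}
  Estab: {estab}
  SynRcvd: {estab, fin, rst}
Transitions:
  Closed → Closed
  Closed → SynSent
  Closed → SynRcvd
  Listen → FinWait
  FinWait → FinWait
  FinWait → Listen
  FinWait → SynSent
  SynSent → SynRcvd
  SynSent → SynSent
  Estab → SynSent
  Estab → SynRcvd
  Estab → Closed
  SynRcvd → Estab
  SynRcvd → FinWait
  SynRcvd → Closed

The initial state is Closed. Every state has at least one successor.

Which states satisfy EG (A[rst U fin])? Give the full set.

{Closed, SynRcvd}

States satisfying A[rst U fin]: {Closed, Listen, SynRcvd}.
States satisfying EG (A[rst U fin]): {Closed, SynRcvd}.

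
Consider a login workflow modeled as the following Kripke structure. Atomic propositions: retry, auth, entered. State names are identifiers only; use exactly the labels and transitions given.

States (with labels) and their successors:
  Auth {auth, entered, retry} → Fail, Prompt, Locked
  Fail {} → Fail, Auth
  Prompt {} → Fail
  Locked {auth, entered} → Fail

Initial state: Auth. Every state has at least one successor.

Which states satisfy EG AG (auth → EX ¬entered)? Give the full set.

{Auth, Fail, Prompt, Locked}

States satisfying AG (auth → EX ¬entered): {Auth, Fail, Prompt, Locked}.
States satisfying EG AG (auth → EX ¬entered): {Auth, Fail, Prompt, Locked}.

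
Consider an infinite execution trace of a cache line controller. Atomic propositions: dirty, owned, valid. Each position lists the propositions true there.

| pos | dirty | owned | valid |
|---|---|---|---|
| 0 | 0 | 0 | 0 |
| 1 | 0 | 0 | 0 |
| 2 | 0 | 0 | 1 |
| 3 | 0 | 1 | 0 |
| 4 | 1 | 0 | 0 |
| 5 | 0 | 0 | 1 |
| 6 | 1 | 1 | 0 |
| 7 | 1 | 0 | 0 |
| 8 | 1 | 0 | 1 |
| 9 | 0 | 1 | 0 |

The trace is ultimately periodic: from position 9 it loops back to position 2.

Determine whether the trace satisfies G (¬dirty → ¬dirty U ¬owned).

Holds

¬dirty → ¬dirty U ¬owned holds at every position 0..9, and those are all positions ever visited, so G (¬dirty → ¬dirty U ¬owned) holds.
Positions where ¬dirty holds: 0, 1, 2, 3, 5, 9.
Check ¬dirty U ¬owned at each: 0→ok, 1→ok, 2→ok, 3→ok, 5→ok, 9→ok.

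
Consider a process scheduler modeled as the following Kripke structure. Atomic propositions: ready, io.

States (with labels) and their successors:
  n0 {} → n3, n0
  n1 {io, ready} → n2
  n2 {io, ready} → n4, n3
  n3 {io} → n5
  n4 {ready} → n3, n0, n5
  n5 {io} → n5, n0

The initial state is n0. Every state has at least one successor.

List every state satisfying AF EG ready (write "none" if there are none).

States satisfying EG ready: ∅.
States satisfying AF EG ready: ∅.

none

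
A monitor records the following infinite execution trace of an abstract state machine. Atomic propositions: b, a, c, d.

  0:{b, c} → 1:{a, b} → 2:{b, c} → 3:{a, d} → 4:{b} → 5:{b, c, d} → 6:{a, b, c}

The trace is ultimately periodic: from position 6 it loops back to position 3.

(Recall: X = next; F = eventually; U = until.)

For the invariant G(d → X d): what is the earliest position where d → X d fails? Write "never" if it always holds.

3

Check d → X d at each position in order: 0 ✓, 1 ✓, 2 ✓.
At position 3 the labels are {a, d} and the next position 4 has {b}, so d → X d is false there. This is the first violation.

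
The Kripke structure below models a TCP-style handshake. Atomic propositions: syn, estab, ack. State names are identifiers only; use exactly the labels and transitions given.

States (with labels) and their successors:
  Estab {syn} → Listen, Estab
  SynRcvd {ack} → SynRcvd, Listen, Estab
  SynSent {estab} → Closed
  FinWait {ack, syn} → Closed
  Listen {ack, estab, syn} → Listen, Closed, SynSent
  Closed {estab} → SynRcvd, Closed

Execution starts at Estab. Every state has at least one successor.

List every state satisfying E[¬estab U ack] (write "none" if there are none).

{Estab, SynRcvd, FinWait, Listen}

States satisfying ¬estab: {Estab, SynRcvd, FinWait}.
States satisfying ack: {SynRcvd, FinWait, Listen}.
States satisfying E[¬estab U ack]: {Estab, SynRcvd, FinWait, Listen}.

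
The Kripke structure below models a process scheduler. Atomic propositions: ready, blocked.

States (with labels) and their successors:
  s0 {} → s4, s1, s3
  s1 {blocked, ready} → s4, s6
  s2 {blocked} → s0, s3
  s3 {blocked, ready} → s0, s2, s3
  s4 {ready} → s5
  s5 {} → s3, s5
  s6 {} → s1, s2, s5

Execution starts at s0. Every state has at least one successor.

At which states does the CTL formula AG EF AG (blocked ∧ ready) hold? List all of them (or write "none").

States satisfying EF AG (blocked ∧ ready): ∅.
States satisfying AG EF AG (blocked ∧ ready): ∅.

none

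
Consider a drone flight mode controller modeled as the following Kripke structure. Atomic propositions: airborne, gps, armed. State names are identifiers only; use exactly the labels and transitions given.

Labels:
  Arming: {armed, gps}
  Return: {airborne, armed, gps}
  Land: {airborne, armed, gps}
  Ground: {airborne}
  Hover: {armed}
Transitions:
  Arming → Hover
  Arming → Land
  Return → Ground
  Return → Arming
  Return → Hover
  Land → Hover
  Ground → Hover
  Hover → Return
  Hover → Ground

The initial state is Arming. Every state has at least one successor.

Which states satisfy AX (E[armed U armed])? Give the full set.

States satisfying E[armed U armed]: {Arming, Return, Land, Hover}.
States satisfying AX (E[armed U armed]): {Arming, Land, Ground}.

{Arming, Land, Ground}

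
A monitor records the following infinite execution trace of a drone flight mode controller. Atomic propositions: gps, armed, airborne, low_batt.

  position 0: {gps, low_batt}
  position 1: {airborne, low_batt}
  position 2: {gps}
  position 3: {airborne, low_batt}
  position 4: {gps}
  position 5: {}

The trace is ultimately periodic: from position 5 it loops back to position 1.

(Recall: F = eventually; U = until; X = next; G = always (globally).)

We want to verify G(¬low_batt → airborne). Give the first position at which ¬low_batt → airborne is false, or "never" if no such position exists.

2

Check ¬low_batt → airborne at each position in order: 0 ✓, 1 ✓.
At position 2 the labels are {gps}, so ¬low_batt → airborne is false there. This is the first violation.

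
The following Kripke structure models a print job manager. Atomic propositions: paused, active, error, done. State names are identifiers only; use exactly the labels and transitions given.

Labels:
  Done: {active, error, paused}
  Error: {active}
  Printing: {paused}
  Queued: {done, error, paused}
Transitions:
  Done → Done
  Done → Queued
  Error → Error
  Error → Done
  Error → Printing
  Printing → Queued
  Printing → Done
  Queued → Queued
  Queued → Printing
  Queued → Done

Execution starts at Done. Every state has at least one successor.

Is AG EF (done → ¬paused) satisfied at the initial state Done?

States satisfying EF (done → ¬paused): {Done, Error, Printing, Queued}.
States satisfying AG EF (done → ¬paused): {Done, Error, Printing, Queued}.
Every state reachable from Done satisfies EF (done → ¬paused).
Done ∈ Sat(AG EF (done → ¬paused)).

Yes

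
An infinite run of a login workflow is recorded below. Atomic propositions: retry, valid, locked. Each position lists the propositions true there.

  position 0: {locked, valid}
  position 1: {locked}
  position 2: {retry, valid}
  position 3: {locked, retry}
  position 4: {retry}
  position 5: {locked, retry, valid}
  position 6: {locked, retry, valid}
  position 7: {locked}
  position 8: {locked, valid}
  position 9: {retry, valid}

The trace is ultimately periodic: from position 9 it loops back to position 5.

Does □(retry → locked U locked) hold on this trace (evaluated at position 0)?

retry → locked U locked must hold at every position from 0 onward. It fails at position 2, so □(retry → locked U locked) is false.
Positions where retry holds: 2, 3, 4, 5, 6, 9.
Check locked U locked at each: 2→fails, 3→ok, 4→fails, 5→ok, 6→ok, 9→fails.

Violated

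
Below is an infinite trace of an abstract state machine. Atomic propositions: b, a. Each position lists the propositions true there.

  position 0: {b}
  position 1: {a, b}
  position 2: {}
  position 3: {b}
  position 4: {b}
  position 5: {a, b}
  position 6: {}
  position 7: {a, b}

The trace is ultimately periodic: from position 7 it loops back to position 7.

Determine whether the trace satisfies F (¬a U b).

Yes

¬a U b holds at position 0, which is reachable from 0, so F (¬a U b) holds.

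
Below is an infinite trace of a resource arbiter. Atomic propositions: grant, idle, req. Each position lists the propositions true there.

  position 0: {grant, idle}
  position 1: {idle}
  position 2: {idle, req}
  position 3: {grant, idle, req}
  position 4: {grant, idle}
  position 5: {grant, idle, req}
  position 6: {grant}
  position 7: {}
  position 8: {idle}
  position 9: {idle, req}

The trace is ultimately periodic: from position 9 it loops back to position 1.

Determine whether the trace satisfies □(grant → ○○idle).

grant → ○○idle must hold at every position from 0 onward. It fails at position 4, so □(grant → ○○idle) is false.
Positions where grant holds: 0, 3, 4, 5, 6.
Check ○○idle at each: 0→ok, 3→ok, 4→fails, 5→fails, 6→ok.

Does not hold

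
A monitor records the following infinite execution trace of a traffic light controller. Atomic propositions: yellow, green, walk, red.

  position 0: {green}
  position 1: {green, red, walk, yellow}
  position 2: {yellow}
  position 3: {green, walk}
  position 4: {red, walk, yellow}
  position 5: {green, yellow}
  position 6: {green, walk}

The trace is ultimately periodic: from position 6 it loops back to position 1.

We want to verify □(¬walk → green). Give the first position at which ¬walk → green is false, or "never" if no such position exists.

2

Check ¬walk → green at each position in order: 0 ✓, 1 ✓.
At position 2 the labels are {yellow}, so ¬walk → green is false there. This is the first violation.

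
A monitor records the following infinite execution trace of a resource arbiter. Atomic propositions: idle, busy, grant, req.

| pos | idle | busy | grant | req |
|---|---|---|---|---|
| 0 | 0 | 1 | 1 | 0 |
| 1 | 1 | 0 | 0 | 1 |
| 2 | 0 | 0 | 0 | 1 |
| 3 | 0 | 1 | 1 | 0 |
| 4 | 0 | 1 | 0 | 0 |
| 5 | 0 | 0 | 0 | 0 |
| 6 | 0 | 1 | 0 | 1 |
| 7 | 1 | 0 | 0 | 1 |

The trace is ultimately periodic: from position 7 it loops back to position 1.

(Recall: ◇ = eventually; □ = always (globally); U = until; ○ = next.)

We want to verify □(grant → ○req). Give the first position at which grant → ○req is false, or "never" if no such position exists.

3

Check grant → ○req at each position in order: 0 ✓, 1 ✓, 2 ✓.
At position 3 the labels are {busy, grant} and the next position 4 has {busy}, so grant → ○req is false there. This is the first violation.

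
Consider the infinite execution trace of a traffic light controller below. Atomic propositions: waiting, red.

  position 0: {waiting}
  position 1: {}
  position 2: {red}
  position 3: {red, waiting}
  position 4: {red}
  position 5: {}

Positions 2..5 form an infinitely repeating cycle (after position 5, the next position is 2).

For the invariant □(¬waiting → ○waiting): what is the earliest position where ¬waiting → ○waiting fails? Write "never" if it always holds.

Check ¬waiting → ○waiting at each position in order: 0 ✓.
At position 1 the labels are {} and the next position 2 has {red}, so ¬waiting → ○waiting is false there. This is the first violation.

1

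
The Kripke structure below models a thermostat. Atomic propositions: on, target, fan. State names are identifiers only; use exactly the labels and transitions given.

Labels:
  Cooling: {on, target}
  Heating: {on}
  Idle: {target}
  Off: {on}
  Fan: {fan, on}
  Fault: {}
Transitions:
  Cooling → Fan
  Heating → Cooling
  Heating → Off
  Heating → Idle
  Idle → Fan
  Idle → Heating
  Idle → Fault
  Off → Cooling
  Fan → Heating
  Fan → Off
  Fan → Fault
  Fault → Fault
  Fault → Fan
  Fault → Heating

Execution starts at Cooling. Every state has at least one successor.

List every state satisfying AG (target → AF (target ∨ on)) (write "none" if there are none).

{Cooling, Heating, Idle, Off, Fan, Fault}

States satisfying target → AF (target ∨ on): {Cooling, Heating, Idle, Off, Fan, Fault}.
States satisfying AG (target → AF (target ∨ on)): {Cooling, Heating, Idle, Off, Fan, Fault}.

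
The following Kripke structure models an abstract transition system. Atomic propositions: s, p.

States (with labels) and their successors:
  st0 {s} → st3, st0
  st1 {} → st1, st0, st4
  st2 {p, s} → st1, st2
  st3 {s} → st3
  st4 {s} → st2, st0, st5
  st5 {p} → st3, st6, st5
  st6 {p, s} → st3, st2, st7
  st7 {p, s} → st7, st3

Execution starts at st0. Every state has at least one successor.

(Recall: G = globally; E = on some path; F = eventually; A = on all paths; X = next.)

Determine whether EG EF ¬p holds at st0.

States satisfying EF ¬p: {st0, st1, st2, st3, st4, st5, st6, st7}.
States satisfying EG EF ¬p: {st0, st1, st2, st3, st4, st5, st6, st7}.
st0 ∈ Sat(EG EF ¬p).

Yes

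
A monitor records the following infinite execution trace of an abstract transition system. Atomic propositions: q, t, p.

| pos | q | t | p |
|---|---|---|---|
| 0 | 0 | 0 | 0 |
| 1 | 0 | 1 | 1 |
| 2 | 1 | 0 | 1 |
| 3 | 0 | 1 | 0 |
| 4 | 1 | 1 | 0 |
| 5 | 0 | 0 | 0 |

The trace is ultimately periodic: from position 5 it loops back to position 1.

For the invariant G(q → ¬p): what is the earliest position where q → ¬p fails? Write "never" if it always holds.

Check q → ¬p at each position in order: 0 ✓, 1 ✓.
At position 2 the labels are {p, q}, so q → ¬p is false there. This is the first violation.

2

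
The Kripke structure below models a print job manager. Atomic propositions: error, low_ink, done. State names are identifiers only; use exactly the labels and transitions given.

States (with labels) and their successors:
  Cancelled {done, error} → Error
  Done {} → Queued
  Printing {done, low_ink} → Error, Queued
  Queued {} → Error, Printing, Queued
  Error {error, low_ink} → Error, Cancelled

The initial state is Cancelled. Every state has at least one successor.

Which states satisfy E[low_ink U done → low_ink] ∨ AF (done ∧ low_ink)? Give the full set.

States satisfying low_ink: {Printing, Error}.
States satisfying done → low_ink: {Done, Printing, Queued, Error}.
States satisfying E[low_ink U done → low_ink]: {Done, Printing, Queued, Error}.
States satisfying done ∧ low_ink: {Printing}.
States satisfying AF (done ∧ low_ink): {Printing}.
States satisfying E[low_ink U done → low_ink] ∨ AF (done ∧ low_ink): {Done, Printing, Queued, Error}.

{Done, Printing, Queued, Error}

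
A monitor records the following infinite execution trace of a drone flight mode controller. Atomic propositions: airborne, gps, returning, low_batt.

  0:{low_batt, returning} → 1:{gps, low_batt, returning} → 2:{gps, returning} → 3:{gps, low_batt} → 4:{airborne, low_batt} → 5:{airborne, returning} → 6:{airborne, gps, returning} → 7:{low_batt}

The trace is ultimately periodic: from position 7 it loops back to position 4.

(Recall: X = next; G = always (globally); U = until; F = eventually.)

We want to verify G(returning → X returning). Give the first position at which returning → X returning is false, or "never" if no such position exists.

2

Check returning → X returning at each position in order: 0 ✓, 1 ✓.
At position 2 the labels are {gps, returning} and the next position 3 has {gps, low_batt}, so returning → X returning is false there. This is the first violation.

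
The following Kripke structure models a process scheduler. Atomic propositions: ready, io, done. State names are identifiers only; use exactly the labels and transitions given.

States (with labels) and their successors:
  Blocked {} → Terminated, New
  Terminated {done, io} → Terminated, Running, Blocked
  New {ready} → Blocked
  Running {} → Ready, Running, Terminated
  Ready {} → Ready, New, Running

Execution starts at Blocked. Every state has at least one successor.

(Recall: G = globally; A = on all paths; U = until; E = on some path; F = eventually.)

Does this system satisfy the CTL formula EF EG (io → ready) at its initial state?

States satisfying EG (io → ready): {Blocked, New, Running, Ready}.
States satisfying EF EG (io → ready): {Blocked, Terminated, New, Running, Ready}.
Some path from Blocked reaches a state where EG (io → ready) holds.
Blocked ∈ Sat(EF EG (io → ready)).

Satisfied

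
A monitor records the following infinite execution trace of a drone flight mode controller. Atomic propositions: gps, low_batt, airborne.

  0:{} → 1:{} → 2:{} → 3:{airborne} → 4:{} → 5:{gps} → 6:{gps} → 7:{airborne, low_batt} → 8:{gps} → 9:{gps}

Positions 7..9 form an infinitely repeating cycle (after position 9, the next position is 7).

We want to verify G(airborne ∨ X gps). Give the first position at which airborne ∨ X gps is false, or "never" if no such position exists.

0

At position 0 the labels are {} and the next position 1 has {}, so airborne ∨ X gps is false there. This is the first violation.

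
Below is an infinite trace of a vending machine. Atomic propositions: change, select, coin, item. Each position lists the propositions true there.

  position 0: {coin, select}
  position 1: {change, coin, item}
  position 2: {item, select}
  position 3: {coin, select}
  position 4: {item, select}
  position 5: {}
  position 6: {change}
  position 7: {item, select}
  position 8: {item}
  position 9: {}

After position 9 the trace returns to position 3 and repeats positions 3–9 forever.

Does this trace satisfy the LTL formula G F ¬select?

Satisfied

F ¬select holds at every position 0..9, and those are all positions ever visited, so G F ¬select holds.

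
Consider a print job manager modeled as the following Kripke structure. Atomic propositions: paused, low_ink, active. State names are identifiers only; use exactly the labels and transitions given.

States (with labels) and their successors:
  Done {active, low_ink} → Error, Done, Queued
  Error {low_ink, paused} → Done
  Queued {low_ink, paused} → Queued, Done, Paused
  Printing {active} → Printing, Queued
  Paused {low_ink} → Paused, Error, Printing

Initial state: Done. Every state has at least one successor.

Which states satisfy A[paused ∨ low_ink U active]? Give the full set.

{Done, Error, Printing}

States satisfying paused ∨ low_ink: {Done, Error, Queued, Paused}.
States satisfying active: {Done, Printing}.
States satisfying A[paused ∨ low_ink U active]: {Done, Error, Printing}.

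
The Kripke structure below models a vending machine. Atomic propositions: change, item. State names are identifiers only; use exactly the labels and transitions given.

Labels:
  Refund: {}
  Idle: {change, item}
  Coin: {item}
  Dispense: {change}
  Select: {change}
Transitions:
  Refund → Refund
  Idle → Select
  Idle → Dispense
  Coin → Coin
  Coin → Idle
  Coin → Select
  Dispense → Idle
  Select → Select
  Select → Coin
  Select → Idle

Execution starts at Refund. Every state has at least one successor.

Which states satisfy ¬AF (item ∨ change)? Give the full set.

{Refund}

States satisfying item ∨ change: {Idle, Coin, Dispense, Select}.
States satisfying AF (item ∨ change): {Idle, Coin, Dispense, Select}.
States satisfying ¬AF (item ∨ change): {Refund}.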